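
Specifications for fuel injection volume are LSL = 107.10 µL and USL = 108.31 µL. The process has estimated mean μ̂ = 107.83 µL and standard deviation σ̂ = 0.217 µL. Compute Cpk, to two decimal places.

Cpu = (USL − μ̂) / (3σ̂) = (108.31 − 107.83) / (3 × 0.217) = 0.7373; Cpl = (μ̂ − LSL) / (3σ̂) = (107.83 − 107.10) / (3 × 0.217) = 1.1214; Cpk = min(Cpu, Cpl) = 0.7373

0.74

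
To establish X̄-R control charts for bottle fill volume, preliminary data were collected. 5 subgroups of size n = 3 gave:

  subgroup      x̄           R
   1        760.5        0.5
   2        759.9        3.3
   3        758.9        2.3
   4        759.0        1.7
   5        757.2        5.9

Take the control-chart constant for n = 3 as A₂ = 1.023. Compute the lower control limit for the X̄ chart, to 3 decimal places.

756.297

X̄̄ = (760.5 + 759.9 + 758.9 + 759.0 + 757.2) / 5 = 3795.5000 / 5 = 759.1000
R̄ = (0.5 + 3.3 + 2.3 + 1.7 + 5.9) / 5 = 13.7000 / 5 = 2.7400
LCL = X̄̄ − A₂·R̄ = 759.1000 − 1.023 × 2.7400 = 756.2970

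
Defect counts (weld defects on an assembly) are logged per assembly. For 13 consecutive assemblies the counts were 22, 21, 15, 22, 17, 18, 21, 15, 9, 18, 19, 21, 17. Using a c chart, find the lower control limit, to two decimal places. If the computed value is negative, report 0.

c̄ = (22 + 21 + 15 + 22 + 17 + 18 + 21 + 15 + 9 + 18 + 19 + 21 + 17) / 13 = 235 / 13 = 18.0769
LCL = c̄ − 3√c̄ = 18.0769 − 3 × 4.2517 = 5.3218

5.32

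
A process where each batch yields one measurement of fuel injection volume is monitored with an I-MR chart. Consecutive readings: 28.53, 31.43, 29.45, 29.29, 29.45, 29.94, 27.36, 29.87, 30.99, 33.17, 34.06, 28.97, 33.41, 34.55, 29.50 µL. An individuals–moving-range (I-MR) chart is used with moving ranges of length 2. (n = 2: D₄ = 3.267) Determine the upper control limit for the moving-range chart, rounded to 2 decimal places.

7.16

Moving ranges: 2.90, 1.98, 0.16, 0.16, 0.49, 2.58, 2.51, 1.12, 2.18, 0.89, 5.09, 4.44, 1.14, 5.05; M̄R̄ = 30.6900 / 14 = 2.1921
UCL_MR = D₄·M̄R̄ = 3.267 × 2.1921 = 7.1617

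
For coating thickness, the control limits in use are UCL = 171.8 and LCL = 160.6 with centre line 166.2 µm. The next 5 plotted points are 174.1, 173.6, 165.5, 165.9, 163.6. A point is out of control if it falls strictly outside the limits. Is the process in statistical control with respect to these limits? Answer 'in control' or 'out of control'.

out of control

Compare each point to [160.6, 171.8]: sample 1 = 174.1 > UCL; sample 2 = 173.6 > UCL.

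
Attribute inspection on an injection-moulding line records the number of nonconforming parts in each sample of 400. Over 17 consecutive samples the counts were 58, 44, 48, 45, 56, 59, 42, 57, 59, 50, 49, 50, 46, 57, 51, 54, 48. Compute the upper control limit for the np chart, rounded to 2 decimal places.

71.42

p̄ = Σdᵢ / (k·n) = 873 / (17 × 400) = 0.12838
UCL = np̄ + 3·√(np̄(1−p̄)) = 51.3529 + 3 × √(51.3529×0.87162) = 51.3529 + 3 × 6.6903 = 71.4238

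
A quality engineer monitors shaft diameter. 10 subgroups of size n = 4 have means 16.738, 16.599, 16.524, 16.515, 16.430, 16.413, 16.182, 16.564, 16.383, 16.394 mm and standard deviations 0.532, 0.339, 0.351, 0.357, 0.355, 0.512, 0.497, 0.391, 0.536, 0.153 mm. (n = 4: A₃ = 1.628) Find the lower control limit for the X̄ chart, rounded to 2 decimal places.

X̄̄ = (16.738 + 16.599 + 16.524 + 16.515 + 16.430 + 16.413 + 16.182 + 16.564 + 16.383 + 16.394) / 10 = 16.4742
s̄ = (0.532 + 0.339 + 0.351 + 0.357 + 0.355 + 0.512 + 0.497 + 0.391 + 0.536 + 0.153) / 10 = 0.4023
LCL = X̄̄ − A₃·s̄ = 16.4742 − 1.628 × 0.4023 = 15.8193

15.82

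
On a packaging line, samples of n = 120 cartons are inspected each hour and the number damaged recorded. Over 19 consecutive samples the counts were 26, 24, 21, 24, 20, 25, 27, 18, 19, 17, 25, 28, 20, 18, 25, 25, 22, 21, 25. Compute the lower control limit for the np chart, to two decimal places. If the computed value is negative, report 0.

p̄ = Σdᵢ / (k·n) = 430 / (19 × 120) = 0.18860
LCL = np̄ − 3·√(np̄(1−p̄)) = 22.6316 − 3 × 4.2852 = 9.7758

9.78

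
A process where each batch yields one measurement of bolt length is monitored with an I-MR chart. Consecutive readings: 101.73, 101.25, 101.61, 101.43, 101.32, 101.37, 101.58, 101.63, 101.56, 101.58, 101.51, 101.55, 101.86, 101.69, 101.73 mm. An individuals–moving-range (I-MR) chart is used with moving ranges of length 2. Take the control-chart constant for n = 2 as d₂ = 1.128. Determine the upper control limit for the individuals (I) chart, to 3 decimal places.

X̄ = (101.73 + 101.25 + 101.61 + 101.43 + 101.32 + 101.37 + 101.58 + 101.63 + 101.56 + 101.58 + 101.51 + 101.55 + 101.86 + 101.69 + 101.73) / 15 = 101.5600
Moving ranges: 0.48, 0.36, 0.18, 0.11, 0.05, 0.21, 0.05, 0.07, 0.02, 0.07, 0.04, 0.31, 0.17, 0.04; M̄R̄ = 2.1600 / 14 = 0.1543
UCL = X̄ + 3·M̄R̄/d₂ = 101.5600 + 3 × 0.1543 / 1.128 = 101.9703

101.970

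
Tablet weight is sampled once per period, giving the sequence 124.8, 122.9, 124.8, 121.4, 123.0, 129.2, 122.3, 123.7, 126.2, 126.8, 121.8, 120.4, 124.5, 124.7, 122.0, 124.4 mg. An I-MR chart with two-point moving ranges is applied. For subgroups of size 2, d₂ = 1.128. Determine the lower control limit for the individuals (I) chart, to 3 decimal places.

X̄ = (124.8 + 122.9 + 124.8 + 121.4 + 123.0 + 129.2 + 122.3 + 123.7 + 126.2 + 126.8 + 121.8 + 120.4 + 124.5 + 124.7 + 122.0 + 124.4) / 16 = 123.9313
Moving ranges: 1.9, 1.9, 3.4, 1.6, 6.2, 6.9, 1.4, 2.5, 0.6, 5.0, 1.4, 4.1, 0.2, 2.7, 2.4; M̄R̄ = 42.2000 / 15 = 2.8133
LCL = X̄ − 3·M̄R̄/d₂ = 123.9313 − 3 × 2.8133 / 1.128 = 116.4490

116.449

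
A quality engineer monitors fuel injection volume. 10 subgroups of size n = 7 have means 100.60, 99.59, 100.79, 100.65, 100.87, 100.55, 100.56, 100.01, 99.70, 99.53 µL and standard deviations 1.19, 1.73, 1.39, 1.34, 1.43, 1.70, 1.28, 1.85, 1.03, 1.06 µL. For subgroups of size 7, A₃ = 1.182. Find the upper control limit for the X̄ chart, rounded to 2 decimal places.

101.94

X̄̄ = (100.60 + 99.59 + 100.79 + 100.65 + 100.87 + 100.55 + 100.56 + 100.01 + 99.70 + 99.53) / 10 = 100.2850
s̄ = (1.19 + 1.73 + 1.39 + 1.34 + 1.43 + 1.70 + 1.28 + 1.85 + 1.03 + 1.06) / 10 = 1.4000
UCL = X̄̄ + A₃·s̄ = 100.2850 + 1.182 × 1.4000 = 101.9398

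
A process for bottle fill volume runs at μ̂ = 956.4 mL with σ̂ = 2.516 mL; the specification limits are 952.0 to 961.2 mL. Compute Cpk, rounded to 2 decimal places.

0.58

Cpu = (USL − μ̂) / (3σ̂) = (961.2 − 956.4) / (3 × 2.516) = 0.6359; Cpl = (μ̂ − LSL) / (3σ̂) = (956.4 − 952.0) / (3 × 2.516) = 0.5829; Cpk = min(Cpu, Cpl) = 0.5829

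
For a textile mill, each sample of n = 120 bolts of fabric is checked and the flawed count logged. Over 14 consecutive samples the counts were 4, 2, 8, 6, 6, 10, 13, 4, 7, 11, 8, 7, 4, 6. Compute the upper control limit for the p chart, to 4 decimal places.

p̄ = Σdᵢ / (k·n) = 96 / (14 × 120) = 0.05714
UCL = p̄ + 3·√(p̄(1−p̄)/n) = 0.05714 + 3 × √(0.05714×0.94286/120) = 0.05714 + 3 × 0.02119 = 0.12071

0.1207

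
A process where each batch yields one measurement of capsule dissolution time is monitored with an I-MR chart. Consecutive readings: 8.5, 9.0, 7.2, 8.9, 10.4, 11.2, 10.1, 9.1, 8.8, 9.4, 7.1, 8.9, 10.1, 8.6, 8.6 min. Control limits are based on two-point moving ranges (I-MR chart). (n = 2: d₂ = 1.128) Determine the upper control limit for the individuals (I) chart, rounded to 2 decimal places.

X̄ = (8.5 + 9.0 + 7.2 + 8.9 + 10.4 + 11.2 + 10.1 + 9.1 + 8.8 + 9.4 + 7.1 + 8.9 + 10.1 + 8.6 + 8.6) / 15 = 9.0600
Moving ranges: 0.5, 1.8, 1.7, 1.5, 0.8, 1.1, 1.0, 0.3, 0.6, 2.3, 1.8, 1.2, 1.5, 0.0; M̄R̄ = 16.1000 / 14 = 1.1500
UCL = X̄ + 3·M̄R̄/d₂ = 9.0600 + 3 × 1.1500 / 1.128 = 12.1185

12.12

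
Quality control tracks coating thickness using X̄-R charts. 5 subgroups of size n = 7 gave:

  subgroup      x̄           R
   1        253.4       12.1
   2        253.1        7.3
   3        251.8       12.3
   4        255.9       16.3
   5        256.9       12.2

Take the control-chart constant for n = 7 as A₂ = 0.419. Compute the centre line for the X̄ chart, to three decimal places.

X̄̄ = (253.4 + 253.1 + 251.8 + 255.9 + 256.9) / 5 = 1271.1000 / 5 = 254.2200
CL = X̄̄ = 254.2200

254.220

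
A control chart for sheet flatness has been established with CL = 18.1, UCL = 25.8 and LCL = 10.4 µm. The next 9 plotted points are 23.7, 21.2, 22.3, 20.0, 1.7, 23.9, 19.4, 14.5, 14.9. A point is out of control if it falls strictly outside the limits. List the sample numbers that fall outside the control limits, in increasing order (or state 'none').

Compare each point to [10.4, 25.8]: sample 5 = 1.7 < LCL.

5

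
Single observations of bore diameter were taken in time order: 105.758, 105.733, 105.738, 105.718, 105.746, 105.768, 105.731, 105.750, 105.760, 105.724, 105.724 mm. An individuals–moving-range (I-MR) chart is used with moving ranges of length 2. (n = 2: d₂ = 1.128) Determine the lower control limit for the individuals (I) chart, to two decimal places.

X̄ = (105.758 + 105.733 + 105.738 + 105.718 + 105.746 + 105.768 + 105.731 + 105.750 + 105.760 + 105.724 + 105.724) / 11 = 105.7409
Moving ranges: 0.025, 0.005, 0.020, 0.028, 0.022, 0.037, 0.019, 0.010, 0.036, 0.000; M̄R̄ = 0.2020 / 10 = 0.0202
LCL = X̄ − 3·M̄R̄/d₂ = 105.7409 − 3 × 0.0202 / 1.128 = 105.6872

105.69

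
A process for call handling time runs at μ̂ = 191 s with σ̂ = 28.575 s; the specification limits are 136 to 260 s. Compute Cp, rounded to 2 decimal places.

Cp = (USL − LSL) / (6σ̂) = (260 − 136) / (6 × 28.575) = 124.0000 / 171.4500 = 0.7232

0.72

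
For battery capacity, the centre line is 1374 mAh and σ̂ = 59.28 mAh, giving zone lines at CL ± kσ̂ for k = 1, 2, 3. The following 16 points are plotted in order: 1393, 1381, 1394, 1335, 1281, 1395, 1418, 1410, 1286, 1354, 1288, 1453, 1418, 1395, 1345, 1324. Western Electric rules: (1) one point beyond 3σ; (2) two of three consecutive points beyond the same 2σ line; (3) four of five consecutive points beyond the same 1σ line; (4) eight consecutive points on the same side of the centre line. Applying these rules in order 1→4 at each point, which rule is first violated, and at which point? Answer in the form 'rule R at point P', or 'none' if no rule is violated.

Zone of each point (C = within 1σ̂, B = 1σ̂–2σ̂, A = 2σ̂–3σ̂, * = beyond 3σ̂; sign = side of CL): 1:+C, 2:+C, 3:+C, 4:-C, 5:-B, 6:+C, 7:+C, 8:+C, 9:-B, 10:-C, 11:-B, 12:+B, 13:+C, 14:+C, 15:-C, 16:-C
No rule fires across all 16 points.

none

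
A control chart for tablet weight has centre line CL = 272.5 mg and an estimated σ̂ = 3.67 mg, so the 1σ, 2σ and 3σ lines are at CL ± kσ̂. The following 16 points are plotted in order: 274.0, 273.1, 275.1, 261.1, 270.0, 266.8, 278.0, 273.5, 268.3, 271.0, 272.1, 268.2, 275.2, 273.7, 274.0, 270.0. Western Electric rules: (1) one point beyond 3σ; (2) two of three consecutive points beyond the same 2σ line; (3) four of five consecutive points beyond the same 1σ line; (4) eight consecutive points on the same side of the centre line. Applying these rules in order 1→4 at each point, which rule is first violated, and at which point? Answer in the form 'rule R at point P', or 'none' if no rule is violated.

Zone of each point (C = within 1σ̂, B = 1σ̂–2σ̂, A = 2σ̂–3σ̂, * = beyond 3σ̂; sign = side of CL): 1:+C, 2:+C, 3:+C, 4:-*, 5:-C, 6:-B, 7:+B, 8:+C, 9:-B, 10:-C, 11:-C, 12:-B, 13:+C, 14:+C, 15:+C, 16:-C
Rule 1 (one point beyond the 3σ limits) is satisfied at point 4.

rule 1 at point 4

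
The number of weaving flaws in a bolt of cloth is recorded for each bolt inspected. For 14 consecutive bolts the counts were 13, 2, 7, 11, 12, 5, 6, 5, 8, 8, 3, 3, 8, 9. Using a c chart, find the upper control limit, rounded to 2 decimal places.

c̄ = (13 + 2 + 7 + 11 + 12 + 5 + 6 + 5 + 8 + 8 + 3 + 3 + 8 + 9) / 14 = 100 / 14 = 7.1429
UCL = c̄ + 3√c̄ = 7.1429 + 3 × √7.1429 = 7.1429 + 3 × 2.6726 = 15.1607

15.16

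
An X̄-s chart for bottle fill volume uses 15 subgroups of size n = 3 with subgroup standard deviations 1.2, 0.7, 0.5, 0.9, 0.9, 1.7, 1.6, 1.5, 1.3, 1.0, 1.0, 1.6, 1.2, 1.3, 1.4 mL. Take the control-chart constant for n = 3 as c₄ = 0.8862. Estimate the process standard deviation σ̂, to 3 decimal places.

1.339

s̄ = (1.2 + 0.7 + 0.5 + 0.9 + 0.9 + 1.7 + 1.6 + 1.5 + 1.3 + 1.0 + 1.0 + 1.6 + 1.2 + 1.3 + 1.4) / 15 = 1.1867
σ̂ = s̄ / c₄ = 1.1867 / 0.8862 = 1.3391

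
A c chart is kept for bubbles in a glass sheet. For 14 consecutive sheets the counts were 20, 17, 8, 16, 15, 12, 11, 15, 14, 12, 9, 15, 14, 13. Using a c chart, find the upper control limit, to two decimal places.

c̄ = (20 + 17 + 8 + 16 + 15 + 12 + 11 + 15 + 14 + 12 + 9 + 15 + 14 + 13) / 14 = 191 / 14 = 13.6429
UCL = c̄ + 3√c̄ = 13.6429 + 3 × √13.6429 = 13.6429 + 3 × 3.6936 = 24.7237

24.72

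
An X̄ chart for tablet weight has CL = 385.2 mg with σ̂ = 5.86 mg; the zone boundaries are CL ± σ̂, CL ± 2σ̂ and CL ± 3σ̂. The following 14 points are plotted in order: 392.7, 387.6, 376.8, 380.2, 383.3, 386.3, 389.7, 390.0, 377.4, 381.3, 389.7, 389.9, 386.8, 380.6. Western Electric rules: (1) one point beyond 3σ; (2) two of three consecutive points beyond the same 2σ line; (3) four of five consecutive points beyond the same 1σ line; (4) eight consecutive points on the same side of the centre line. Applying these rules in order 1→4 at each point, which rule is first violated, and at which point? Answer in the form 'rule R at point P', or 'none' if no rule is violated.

none

Zone of each point (C = within 1σ̂, B = 1σ̂–2σ̂, A = 2σ̂–3σ̂, * = beyond 3σ̂; sign = side of CL): 1:+B, 2:+C, 3:-B, 4:-C, 5:-C, 6:+C, 7:+C, 8:+C, 9:-B, 10:-C, 11:+C, 12:+C, 13:+C, 14:-C
No rule fires across all 14 points.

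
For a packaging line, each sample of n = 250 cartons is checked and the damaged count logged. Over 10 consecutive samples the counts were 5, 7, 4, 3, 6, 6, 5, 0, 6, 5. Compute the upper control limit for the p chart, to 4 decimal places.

0.0446

p̄ = Σdᵢ / (k·n) = 47 / (10 × 250) = 0.01880
UCL = p̄ + 3·√(p̄(1−p̄)/n) = 0.01880 + 3 × √(0.01880×0.98120/250) = 0.01880 + 3 × 0.00859 = 0.04457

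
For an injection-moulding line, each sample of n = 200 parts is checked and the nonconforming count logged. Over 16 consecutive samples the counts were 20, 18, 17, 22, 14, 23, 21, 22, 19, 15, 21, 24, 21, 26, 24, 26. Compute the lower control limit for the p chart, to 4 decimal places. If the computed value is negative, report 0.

p̄ = Σdᵢ / (k·n) = 333 / (16 × 200) = 0.10406
LCL = p̄ − 3·√(p̄(1−p̄)/n) = 0.10406 − 3 × 0.02159 = 0.03929

0.0393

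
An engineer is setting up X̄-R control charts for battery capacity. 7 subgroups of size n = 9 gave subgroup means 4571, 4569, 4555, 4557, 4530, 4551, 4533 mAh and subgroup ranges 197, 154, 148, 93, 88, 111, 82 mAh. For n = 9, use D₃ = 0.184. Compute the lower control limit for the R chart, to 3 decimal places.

22.947

R̄ = (197 + 154 + 148 + 93 + 88 + 111 + 82) / 7 = 873.0000 / 7 = 124.7143
LCL_R = D₃·R̄ = 0.184 × 124.7143 = 22.9474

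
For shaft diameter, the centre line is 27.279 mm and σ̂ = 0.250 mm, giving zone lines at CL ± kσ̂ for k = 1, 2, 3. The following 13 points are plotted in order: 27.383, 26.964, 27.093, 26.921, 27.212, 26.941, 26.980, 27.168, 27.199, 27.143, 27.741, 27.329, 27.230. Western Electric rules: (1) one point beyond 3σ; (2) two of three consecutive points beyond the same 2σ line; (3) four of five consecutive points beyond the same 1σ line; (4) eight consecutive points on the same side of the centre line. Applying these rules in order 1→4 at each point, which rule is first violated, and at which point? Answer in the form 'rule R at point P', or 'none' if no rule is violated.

rule 4 at point 9

Zone of each point (C = within 1σ̂, B = 1σ̂–2σ̂, A = 2σ̂–3σ̂, * = beyond 3σ̂; sign = side of CL): 1:+C, 2:-B, 3:-C, 4:-B, 5:-C, 6:-B, 7:-B, 8:-C, 9:-C, 10:-C, 11:+B, 12:+C, 13:-C
Rule 4 (eight consecutive points on the same side of the centre line) is satisfied at point 9.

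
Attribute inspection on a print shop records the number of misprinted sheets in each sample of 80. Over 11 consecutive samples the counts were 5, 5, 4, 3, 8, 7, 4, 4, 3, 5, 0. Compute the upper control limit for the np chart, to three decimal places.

10.457

p̄ = Σdᵢ / (k·n) = 48 / (11 × 80) = 0.05455
UCL = np̄ + 3·√(np̄(1−p̄)) = 4.3636 + 3 × √(4.3636×0.94545) = 4.3636 + 3 × 2.0312 = 10.4571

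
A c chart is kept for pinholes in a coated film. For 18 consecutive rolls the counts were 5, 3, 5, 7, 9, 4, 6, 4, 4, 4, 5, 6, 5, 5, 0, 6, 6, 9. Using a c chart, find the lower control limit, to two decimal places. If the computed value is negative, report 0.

0.00

c̄ = (5 + 3 + 5 + 7 + 9 + 4 + 6 + 4 + 4 + 4 + 5 + 6 + 5 + 5 + 0 + 6 + 6 + 9) / 18 = 93 / 18 = 5.1667
LCL = c̄ − 3√c̄ = 5.1667 − 3 × 2.2730 = -1.6524 → 0 (cannot be negative)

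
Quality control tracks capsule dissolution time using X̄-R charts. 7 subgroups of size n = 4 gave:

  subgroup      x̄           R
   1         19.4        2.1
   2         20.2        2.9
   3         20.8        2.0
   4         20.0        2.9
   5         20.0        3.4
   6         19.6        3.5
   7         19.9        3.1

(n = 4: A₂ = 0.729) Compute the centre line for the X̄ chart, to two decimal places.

X̄̄ = (19.4 + 20.2 + 20.8 + 20.0 + 20.0 + 19.6 + 19.9) / 7 = 139.9000 / 7 = 19.9857
CL = X̄̄ = 19.9857

19.99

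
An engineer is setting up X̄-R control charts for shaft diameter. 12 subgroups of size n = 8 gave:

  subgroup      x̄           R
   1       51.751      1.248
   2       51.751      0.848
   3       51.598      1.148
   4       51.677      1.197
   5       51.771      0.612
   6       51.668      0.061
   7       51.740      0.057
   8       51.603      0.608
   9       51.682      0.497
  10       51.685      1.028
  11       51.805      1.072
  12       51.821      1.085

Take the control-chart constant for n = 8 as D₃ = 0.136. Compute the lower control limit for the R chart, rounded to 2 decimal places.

R̄ = (1.248 + 0.848 + 1.148 + 1.197 + 0.612 + 0.061 + 0.057 + 0.608 + 0.497 + 1.028 + 1.072 + 1.085) / 12 = 9.4610 / 12 = 0.7884
LCL_R = D₃·R̄ = 0.136 × 0.7884 = 0.1072

0.11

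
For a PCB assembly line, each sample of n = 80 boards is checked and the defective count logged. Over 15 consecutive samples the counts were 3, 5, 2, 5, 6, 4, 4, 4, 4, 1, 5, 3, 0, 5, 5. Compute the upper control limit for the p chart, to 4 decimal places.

0.1174

p̄ = Σdᵢ / (k·n) = 56 / (15 × 80) = 0.04667
UCL = p̄ + 3·√(p̄(1−p̄)/n) = 0.04667 + 3 × √(0.04667×0.95333/80) = 0.04667 + 3 × 0.02358 = 0.11741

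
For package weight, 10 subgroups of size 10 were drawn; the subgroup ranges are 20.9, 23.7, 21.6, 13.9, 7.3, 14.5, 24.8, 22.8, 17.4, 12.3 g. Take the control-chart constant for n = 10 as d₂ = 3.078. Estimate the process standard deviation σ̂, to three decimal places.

R̄ = (20.9 + 23.7 + 21.6 + 13.9 + 7.3 + 14.5 + 24.8 + 22.8 + 17.4 + 12.3) / 10 = 17.9200
σ̂ = R̄ / d₂ = 17.9200 / 3.078 = 5.8220

5.822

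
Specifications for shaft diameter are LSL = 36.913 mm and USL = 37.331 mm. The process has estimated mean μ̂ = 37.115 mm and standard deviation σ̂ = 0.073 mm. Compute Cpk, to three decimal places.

Cpu = (USL − μ̂) / (3σ̂) = (37.331 − 37.115) / (3 × 0.073) = 0.9863; Cpl = (μ̂ − LSL) / (3σ̂) = (37.115 − 36.913) / (3 × 0.073) = 0.9224; Cpk = min(Cpu, Cpl) = 0.9224

0.922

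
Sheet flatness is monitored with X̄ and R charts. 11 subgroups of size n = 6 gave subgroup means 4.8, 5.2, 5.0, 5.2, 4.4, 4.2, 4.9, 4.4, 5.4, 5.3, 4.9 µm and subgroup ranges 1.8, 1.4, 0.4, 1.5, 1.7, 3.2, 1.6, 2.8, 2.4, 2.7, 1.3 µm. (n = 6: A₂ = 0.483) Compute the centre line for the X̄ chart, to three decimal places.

X̄̄ = (4.8 + 5.2 + 5.0 + 5.2 + 4.4 + 4.2 + 4.9 + 4.4 + 5.4 + 5.3 + 4.9) / 11 = 53.7000 / 11 = 4.8818
CL = X̄̄ = 4.8818

4.882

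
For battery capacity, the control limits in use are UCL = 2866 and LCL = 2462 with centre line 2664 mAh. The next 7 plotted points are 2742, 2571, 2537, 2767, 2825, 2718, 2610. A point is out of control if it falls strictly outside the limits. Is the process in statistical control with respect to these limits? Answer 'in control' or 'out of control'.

All 7 points lie within [2462, 2866].

in control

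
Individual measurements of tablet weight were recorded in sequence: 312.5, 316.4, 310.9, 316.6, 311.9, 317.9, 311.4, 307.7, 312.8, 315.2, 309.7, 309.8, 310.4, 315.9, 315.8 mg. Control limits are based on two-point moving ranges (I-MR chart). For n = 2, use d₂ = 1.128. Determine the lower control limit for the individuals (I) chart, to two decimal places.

302.49

X̄ = (312.5 + 316.4 + 310.9 + 316.6 + 311.9 + 317.9 + 311.4 + 307.7 + 312.8 + 315.2 + 309.7 + 309.8 + 310.4 + 315.9 + 315.8) / 15 = 312.9933
Moving ranges: 3.9, 5.5, 5.7, 4.7, 6.0, 6.5, 3.7, 5.1, 2.4, 5.5, 0.1, 0.6, 5.5, 0.1; M̄R̄ = 55.3000 / 14 = 3.9500
LCL = X̄ − 3·M̄R̄/d₂ = 312.9933 − 3 × 3.9500 / 1.128 = 302.4880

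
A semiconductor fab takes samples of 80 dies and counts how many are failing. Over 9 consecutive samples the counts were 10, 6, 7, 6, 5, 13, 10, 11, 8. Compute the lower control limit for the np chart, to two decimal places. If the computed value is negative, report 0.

p̄ = Σdᵢ / (k·n) = 76 / (9 × 80) = 0.10556
LCL = np̄ − 3·√(np̄(1−p̄)) = 8.4444 − 3 × 2.7483 = 0.1996

0.20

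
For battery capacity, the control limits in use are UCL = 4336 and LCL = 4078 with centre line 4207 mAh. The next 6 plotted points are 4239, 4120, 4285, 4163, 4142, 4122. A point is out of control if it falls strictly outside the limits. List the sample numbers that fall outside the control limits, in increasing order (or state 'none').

none

All 6 points lie within [4078, 4336].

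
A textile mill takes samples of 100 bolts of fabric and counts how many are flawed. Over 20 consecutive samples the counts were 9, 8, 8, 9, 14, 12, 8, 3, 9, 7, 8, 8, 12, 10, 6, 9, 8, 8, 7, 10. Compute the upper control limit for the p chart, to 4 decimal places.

p̄ = Σdᵢ / (k·n) = 173 / (20 × 100) = 0.08650
UCL = p̄ + 3·√(p̄(1−p̄)/n) = 0.08650 + 3 × √(0.08650×0.91350/100) = 0.08650 + 3 × 0.02811 = 0.17083

0.1708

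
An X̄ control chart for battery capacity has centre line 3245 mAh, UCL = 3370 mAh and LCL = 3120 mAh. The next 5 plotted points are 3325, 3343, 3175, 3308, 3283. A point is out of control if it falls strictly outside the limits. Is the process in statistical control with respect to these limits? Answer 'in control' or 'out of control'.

All 5 points lie within [3120, 3370].

in control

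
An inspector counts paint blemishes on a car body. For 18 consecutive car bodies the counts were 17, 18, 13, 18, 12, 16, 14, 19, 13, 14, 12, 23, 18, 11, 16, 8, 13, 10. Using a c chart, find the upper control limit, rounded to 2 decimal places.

c̄ = (17 + 18 + 13 + 18 + 12 + 16 + 14 + 19 + 13 + 14 + 12 + 23 + 18 + 11 + 16 + 8 + 13 + 10) / 18 = 265 / 18 = 14.7222
UCL = c̄ + 3√c̄ = 14.7222 + 3 × √14.7222 = 14.7222 + 3 × 3.8370 = 26.2331

26.23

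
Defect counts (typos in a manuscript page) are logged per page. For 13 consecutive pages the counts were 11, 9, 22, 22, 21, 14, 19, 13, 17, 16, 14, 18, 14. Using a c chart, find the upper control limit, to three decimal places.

28.211

c̄ = (11 + 9 + 22 + 22 + 21 + 14 + 19 + 13 + 17 + 16 + 14 + 18 + 14) / 13 = 210 / 13 = 16.1538
UCL = c̄ + 3√c̄ = 16.1538 + 3 × √16.1538 = 16.1538 + 3 × 4.0192 = 28.2114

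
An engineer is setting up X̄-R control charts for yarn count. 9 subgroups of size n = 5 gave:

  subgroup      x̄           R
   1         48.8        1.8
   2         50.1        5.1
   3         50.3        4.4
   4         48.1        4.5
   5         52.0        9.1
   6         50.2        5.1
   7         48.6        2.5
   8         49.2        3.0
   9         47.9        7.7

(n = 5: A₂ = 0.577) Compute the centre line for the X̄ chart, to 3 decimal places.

49.467

X̄̄ = (48.8 + 50.1 + 50.3 + 48.1 + 52.0 + 50.2 + 48.6 + 49.2 + 47.9) / 9 = 445.2000 / 9 = 49.4667
CL = X̄̄ = 49.4667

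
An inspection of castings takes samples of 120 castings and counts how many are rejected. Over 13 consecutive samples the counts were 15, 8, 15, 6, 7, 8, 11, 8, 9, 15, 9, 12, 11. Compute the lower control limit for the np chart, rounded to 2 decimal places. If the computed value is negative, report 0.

1.10

p̄ = Σdᵢ / (k·n) = 134 / (13 × 120) = 0.08590
LCL = np̄ − 3·√(np̄(1−p̄)) = 10.3077 − 3 × 3.0696 = 1.0990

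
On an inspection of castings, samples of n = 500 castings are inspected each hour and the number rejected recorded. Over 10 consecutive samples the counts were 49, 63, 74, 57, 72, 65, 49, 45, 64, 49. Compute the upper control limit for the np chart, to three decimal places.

80.293

p̄ = Σdᵢ / (k·n) = 587 / (10 × 500) = 0.11740
UCL = np̄ + 3·√(np̄(1−p̄)) = 58.7000 + 3 × √(58.7000×0.88260) = 58.7000 + 3 × 7.1978 = 80.2935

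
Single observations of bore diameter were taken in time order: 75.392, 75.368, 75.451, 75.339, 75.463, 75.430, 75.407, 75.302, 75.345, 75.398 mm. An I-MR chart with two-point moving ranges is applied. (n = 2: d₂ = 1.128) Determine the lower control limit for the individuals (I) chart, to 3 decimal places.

X̄ = (75.392 + 75.368 + 75.451 + 75.339 + 75.463 + 75.430 + 75.407 + 75.302 + 75.345 + 75.398) / 10 = 75.3895
Moving ranges: 0.024, 0.083, 0.112, 0.124, 0.033, 0.023, 0.105, 0.043, 0.053; M̄R̄ = 0.6000 / 9 = 0.0667
LCL = X̄ − 3·M̄R̄/d₂ = 75.3895 − 3 × 0.0667 / 1.128 = 75.2122

75.212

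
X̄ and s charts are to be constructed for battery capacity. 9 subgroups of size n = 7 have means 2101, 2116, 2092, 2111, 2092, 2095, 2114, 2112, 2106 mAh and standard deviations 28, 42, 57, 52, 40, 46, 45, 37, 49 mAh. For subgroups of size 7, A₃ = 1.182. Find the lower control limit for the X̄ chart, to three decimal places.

2052.325

X̄̄ = (2101 + 2116 + 2092 + 2111 + 2092 + 2095 + 2114 + 2112 + 2106) / 9 = 2104.3333
s̄ = (28 + 42 + 57 + 52 + 40 + 46 + 45 + 37 + 49) / 9 = 44.0000
LCL = X̄̄ − A₃·s̄ = 2104.3333 − 1.182 × 44.0000 = 2052.3253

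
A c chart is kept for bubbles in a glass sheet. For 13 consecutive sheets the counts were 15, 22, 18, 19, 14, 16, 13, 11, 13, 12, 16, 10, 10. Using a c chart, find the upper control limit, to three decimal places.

c̄ = (15 + 22 + 18 + 19 + 14 + 16 + 13 + 11 + 13 + 12 + 16 + 10 + 10) / 13 = 189 / 13 = 14.5385
UCL = c̄ + 3√c̄ = 14.5385 + 3 × √14.5385 = 14.5385 + 3 × 3.8129 = 25.9773

25.977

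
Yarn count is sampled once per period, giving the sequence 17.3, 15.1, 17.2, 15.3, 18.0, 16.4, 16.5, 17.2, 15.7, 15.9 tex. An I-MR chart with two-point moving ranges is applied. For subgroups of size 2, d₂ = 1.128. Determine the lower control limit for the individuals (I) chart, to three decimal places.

X̄ = (17.3 + 15.1 + 17.2 + 15.3 + 18.0 + 16.4 + 16.5 + 17.2 + 15.7 + 15.9) / 10 = 16.4600
Moving ranges: 2.2, 2.1, 1.9, 2.7, 1.6, 0.1, 0.7, 1.5, 0.2; M̄R̄ = 13.0000 / 9 = 1.4444
LCL = X̄ − 3·M̄R̄/d₂ = 16.4600 − 3 × 1.4444 / 1.128 = 12.6184

12.618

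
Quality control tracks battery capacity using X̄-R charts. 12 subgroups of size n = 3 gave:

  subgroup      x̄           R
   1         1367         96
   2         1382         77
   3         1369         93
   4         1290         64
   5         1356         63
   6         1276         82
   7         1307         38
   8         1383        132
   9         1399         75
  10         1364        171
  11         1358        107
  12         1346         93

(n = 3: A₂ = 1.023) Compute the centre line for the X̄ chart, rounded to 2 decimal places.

X̄̄ = (1367 + 1382 + 1369 + 1290 + 1356 + 1276 + 1307 + 1383 + 1399 + 1364 + 1358 + 1346) / 12 = 16197.0000 / 12 = 1349.7500
CL = X̄̄ = 1349.7500

1349.75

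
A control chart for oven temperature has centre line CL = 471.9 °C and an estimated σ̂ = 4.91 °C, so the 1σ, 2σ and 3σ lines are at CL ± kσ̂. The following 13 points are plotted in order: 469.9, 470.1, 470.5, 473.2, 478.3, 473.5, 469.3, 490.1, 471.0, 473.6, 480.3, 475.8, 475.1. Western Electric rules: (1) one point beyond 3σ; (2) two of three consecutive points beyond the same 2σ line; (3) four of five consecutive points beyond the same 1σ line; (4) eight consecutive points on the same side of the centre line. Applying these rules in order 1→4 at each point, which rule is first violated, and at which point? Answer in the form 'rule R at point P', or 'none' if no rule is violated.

Zone of each point (C = within 1σ̂, B = 1σ̂–2σ̂, A = 2σ̂–3σ̂, * = beyond 3σ̂; sign = side of CL): 1:-C, 2:-C, 3:-C, 4:+C, 5:+B, 6:+C, 7:-C, 8:+*, 9:-C, 10:+C, 11:+B, 12:+C, 13:+C
Rule 1 (one point beyond the 3σ limits) is satisfied at point 8.

rule 1 at point 8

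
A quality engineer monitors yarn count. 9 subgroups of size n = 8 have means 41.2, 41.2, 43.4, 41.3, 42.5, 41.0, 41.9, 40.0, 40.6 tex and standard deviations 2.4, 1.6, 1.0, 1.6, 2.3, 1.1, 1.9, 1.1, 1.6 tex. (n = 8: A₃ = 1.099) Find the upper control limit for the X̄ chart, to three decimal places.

43.238

X̄̄ = (41.2 + 41.2 + 43.4 + 41.3 + 42.5 + 41.0 + 41.9 + 40.0 + 40.6) / 9 = 41.4556
s̄ = (2.4 + 1.6 + 1.0 + 1.6 + 2.3 + 1.1 + 1.9 + 1.1 + 1.6) / 9 = 1.6222
UCL = X̄̄ + A₃·s̄ = 41.4556 + 1.099 × 1.6222 = 43.2384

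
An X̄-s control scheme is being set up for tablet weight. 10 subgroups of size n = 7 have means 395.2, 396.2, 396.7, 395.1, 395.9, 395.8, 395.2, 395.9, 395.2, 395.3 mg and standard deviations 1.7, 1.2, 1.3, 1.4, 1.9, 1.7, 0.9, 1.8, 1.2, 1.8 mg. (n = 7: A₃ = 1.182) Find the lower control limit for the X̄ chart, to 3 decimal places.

X̄̄ = (395.2 + 396.2 + 396.7 + 395.1 + 395.9 + 395.8 + 395.2 + 395.9 + 395.2 + 395.3) / 10 = 395.6500
s̄ = (1.7 + 1.2 + 1.3 + 1.4 + 1.9 + 1.7 + 0.9 + 1.8 + 1.2 + 1.8) / 10 = 1.4900
LCL = X̄̄ − A₃·s̄ = 395.6500 − 1.182 × 1.4900 = 393.8888

393.889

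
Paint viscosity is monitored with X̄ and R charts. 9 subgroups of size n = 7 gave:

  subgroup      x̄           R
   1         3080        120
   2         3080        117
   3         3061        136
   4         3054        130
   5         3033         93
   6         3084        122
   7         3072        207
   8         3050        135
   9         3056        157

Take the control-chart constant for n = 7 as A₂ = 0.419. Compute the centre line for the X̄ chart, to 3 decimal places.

X̄̄ = (3080 + 3080 + 3061 + 3054 + 3033 + 3084 + 3072 + 3050 + 3056) / 9 = 27570.0000 / 9 = 3063.3333
CL = X̄̄ = 3063.3333

3063.333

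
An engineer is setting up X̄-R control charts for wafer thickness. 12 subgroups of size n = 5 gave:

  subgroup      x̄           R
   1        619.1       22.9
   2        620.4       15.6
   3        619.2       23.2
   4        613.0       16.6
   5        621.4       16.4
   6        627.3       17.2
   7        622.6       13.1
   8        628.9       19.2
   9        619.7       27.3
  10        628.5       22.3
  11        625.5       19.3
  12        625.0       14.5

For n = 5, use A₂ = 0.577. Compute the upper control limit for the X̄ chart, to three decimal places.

633.494

X̄̄ = (619.1 + 620.4 + 619.2 + 613.0 + 621.4 + 627.3 + 622.6 + 628.9 + 619.7 + 628.5 + 625.5 + 625.0) / 12 = 7470.6000 / 12 = 622.5500
R̄ = (22.9 + 15.6 + 23.2 + 16.6 + 16.4 + 17.2 + 13.1 + 19.2 + 27.3 + 22.3 + 19.3 + 14.5) / 12 = 227.6000 / 12 = 18.9667
UCL = X̄̄ + A₂·R̄ = 622.5500 + 0.577 × 18.9667 = 633.4938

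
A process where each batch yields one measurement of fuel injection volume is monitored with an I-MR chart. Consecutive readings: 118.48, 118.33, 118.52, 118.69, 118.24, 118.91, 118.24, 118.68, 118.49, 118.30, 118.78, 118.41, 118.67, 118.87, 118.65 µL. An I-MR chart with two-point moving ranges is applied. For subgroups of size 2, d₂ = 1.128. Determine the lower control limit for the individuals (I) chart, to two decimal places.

117.67

X̄ = (118.48 + 118.33 + 118.52 + 118.69 + 118.24 + 118.91 + 118.24 + 118.68 + 118.49 + 118.30 + 118.78 + 118.41 + 118.67 + 118.87 + 118.65) / 15 = 118.5507
Moving ranges: 0.15, 0.19, 0.17, 0.45, 0.67, 0.67, 0.44, 0.19, 0.19, 0.48, 0.37, 0.26, 0.20, 0.22; M̄R̄ = 4.6500 / 14 = 0.3321
LCL = X̄ − 3·M̄R̄/d₂ = 118.5507 − 3 × 0.3321 / 1.128 = 117.6673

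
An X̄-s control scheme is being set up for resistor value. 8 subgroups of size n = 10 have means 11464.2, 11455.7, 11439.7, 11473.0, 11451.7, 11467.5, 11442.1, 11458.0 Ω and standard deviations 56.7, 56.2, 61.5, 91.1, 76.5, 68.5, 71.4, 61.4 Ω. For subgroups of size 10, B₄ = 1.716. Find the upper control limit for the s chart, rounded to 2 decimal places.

116.54

s̄ = (56.7 + 56.2 + 61.5 + 91.1 + 76.5 + 68.5 + 71.4 + 61.4) / 8 = 67.9125
UCL_s = B₄·s̄ = 1.716 × 67.9125 = 116.5378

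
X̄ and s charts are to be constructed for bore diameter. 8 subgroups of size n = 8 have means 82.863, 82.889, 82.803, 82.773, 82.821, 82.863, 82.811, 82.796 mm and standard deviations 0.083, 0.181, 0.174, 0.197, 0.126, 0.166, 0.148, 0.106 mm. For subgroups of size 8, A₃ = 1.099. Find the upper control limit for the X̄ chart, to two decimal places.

82.99

X̄̄ = (82.863 + 82.889 + 82.803 + 82.773 + 82.821 + 82.863 + 82.811 + 82.796) / 8 = 82.8274
s̄ = (0.083 + 0.181 + 0.174 + 0.197 + 0.126 + 0.166 + 0.148 + 0.106) / 8 = 0.1476
UCL = X̄̄ + A₃·s̄ = 82.8274 + 1.099 × 0.1476 = 82.9896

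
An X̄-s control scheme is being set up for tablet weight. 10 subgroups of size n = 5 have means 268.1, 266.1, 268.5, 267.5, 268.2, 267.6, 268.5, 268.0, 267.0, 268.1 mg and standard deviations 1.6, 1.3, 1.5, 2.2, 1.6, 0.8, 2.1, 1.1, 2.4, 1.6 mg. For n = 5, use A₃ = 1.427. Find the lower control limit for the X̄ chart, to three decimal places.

X̄̄ = (268.1 + 266.1 + 268.5 + 267.5 + 268.2 + 267.6 + 268.5 + 268.0 + 267.0 + 268.1) / 10 = 267.7600
s̄ = (1.6 + 1.3 + 1.5 + 2.2 + 1.6 + 0.8 + 2.1 + 1.1 + 2.4 + 1.6) / 10 = 1.6200
LCL = X̄̄ − A₃·s̄ = 267.7600 − 1.427 × 1.6200 = 265.4483

265.448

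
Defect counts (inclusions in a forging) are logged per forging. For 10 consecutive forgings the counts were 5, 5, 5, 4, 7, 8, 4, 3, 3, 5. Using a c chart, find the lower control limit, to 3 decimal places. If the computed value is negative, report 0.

0.000

c̄ = (5 + 5 + 5 + 4 + 7 + 8 + 4 + 3 + 3 + 5) / 10 = 49 / 10 = 4.9000
LCL = c̄ − 3√c̄ = 4.9000 − 3 × 2.2136 = -1.7408 → 0 (cannot be negative)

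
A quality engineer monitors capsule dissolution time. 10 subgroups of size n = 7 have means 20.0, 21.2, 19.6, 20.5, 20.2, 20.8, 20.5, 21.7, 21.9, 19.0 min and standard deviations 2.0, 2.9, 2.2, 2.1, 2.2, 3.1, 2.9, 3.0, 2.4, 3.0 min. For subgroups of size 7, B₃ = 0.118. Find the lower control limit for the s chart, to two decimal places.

0.30

s̄ = (2.0 + 2.9 + 2.2 + 2.1 + 2.2 + 3.1 + 2.9 + 3.0 + 2.4 + 3.0) / 10 = 2.5800
LCL_s = B₃·s̄ = 0.118 × 2.5800 = 0.3044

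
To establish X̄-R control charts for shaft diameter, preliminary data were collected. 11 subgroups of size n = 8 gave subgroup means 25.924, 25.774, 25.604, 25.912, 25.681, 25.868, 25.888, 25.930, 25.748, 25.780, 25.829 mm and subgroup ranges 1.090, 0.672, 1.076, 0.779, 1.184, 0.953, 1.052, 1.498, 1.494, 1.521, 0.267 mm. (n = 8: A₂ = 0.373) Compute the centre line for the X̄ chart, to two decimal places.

X̄̄ = (25.924 + 25.774 + 25.604 + 25.912 + 25.681 + 25.868 + 25.888 + 25.930 + 25.748 + 25.780 + 25.829) / 11 = 283.9380 / 11 = 25.8125
CL = X̄̄ = 25.8125

25.81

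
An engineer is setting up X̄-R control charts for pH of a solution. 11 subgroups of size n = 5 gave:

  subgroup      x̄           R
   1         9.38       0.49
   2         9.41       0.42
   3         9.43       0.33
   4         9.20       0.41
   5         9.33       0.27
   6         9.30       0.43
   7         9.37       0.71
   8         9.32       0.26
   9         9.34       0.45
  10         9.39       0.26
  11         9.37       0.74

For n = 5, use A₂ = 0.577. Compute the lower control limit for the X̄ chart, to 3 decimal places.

X̄̄ = (9.38 + 9.41 + 9.43 + 9.20 + 9.33 + 9.30 + 9.37 + 9.32 + 9.34 + 9.39 + 9.37) / 11 = 102.8400 / 11 = 9.3491
R̄ = (0.49 + 0.42 + 0.33 + 0.41 + 0.27 + 0.43 + 0.71 + 0.26 + 0.45 + 0.26 + 0.74) / 11 = 4.7700 / 11 = 0.4336
LCL = X̄̄ − A₂·R̄ = 9.3491 − 0.577 × 0.4336 = 9.0989

9.099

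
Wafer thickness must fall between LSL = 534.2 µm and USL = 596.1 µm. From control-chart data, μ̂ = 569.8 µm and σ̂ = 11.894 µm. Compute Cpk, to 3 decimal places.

0.737

Cpu = (USL − μ̂) / (3σ̂) = (596.1 − 569.8) / (3 × 11.894) = 0.7371; Cpl = (μ̂ − LSL) / (3σ̂) = (569.8 − 534.2) / (3 × 11.894) = 0.9977; Cpk = min(Cpu, Cpl) = 0.7371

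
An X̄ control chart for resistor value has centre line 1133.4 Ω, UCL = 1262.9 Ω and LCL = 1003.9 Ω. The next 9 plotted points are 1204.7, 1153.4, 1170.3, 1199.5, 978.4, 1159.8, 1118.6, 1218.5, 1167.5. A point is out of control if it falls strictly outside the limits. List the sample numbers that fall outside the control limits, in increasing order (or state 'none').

5

Compare each point to [1003.9, 1262.9]: sample 5 = 978.4 < LCL.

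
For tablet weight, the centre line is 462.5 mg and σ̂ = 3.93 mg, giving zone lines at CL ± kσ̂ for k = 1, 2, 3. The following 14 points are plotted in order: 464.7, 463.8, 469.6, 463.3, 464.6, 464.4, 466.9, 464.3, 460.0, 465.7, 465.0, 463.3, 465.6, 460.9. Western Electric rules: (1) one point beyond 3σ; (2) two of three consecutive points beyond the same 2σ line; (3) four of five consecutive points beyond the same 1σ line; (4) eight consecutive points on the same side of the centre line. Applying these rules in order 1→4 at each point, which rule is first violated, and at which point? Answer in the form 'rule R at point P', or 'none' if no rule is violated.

rule 4 at point 8

Zone of each point (C = within 1σ̂, B = 1σ̂–2σ̂, A = 2σ̂–3σ̂, * = beyond 3σ̂; sign = side of CL): 1:+C, 2:+C, 3:+B, 4:+C, 5:+C, 6:+C, 7:+B, 8:+C, 9:-C, 10:+C, 11:+C, 12:+C, 13:+C, 14:-C
Rule 4 (eight consecutive points on the same side of the centre line) is satisfied at point 8.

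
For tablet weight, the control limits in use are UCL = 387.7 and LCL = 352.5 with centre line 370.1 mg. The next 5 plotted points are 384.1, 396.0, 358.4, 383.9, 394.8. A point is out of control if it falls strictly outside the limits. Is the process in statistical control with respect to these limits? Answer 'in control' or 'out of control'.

out of control

Compare each point to [352.5, 387.7]: sample 2 = 396.0 > UCL; sample 5 = 394.8 > UCL.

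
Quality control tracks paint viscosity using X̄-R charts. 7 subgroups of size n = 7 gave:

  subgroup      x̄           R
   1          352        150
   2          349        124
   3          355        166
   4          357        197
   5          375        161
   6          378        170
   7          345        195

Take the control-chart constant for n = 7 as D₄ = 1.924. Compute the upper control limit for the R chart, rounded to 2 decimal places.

319.66

R̄ = (150 + 124 + 166 + 197 + 161 + 170 + 195) / 7 = 1163.0000 / 7 = 166.1429
UCL_R = D₄·R̄ = 1.924 × 166.1429 = 319.6589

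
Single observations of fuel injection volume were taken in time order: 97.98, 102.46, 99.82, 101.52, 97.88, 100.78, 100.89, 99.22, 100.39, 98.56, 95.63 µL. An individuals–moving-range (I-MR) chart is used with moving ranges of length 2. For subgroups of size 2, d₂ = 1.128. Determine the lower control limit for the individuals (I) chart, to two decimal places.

93.42

X̄ = (97.98 + 102.46 + 99.82 + 101.52 + 97.88 + 100.78 + 100.89 + 99.22 + 100.39 + 98.56 + 95.63) / 11 = 99.5573
Moving ranges: 4.48, 2.64, 1.70, 3.64, 2.90, 0.11, 1.67, 1.17, 1.83, 2.93; M̄R̄ = 23.0700 / 10 = 2.3070
LCL = X̄ − 3·M̄R̄/d₂ = 99.5573 − 3 × 2.3070 / 1.128 = 93.4216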